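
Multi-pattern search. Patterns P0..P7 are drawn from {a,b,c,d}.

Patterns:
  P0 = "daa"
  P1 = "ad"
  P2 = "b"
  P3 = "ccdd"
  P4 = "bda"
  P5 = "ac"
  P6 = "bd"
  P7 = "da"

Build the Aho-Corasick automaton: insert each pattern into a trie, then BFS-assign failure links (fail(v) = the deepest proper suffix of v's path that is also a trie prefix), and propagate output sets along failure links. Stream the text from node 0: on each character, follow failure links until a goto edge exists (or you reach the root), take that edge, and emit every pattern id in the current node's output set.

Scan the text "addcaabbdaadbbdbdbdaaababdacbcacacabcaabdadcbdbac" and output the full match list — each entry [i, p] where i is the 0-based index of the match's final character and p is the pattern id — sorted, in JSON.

Construct AC machine:
Trie nodes:
  n0 'ε': a→4 b→6 c→7 d→1
  n1 'd': a→2
  n2 'da': a→3  ←P7
  n3 'daa': ·  ←P0
  n4 'a': c→13 d→5
  n5 'ad': ·  ←P1
  n6 'b': d→11  ←P2
  n7 'c': c→8
  n8 'cc': d→9
  n9 'ccd': d→10
  n10 'ccdd': ·  ←P3
  n11 'bd': a→12  ←P6
  n12 'bda': ·  ←P4
  n13 'ac': ·  ←P5

Failure links (BFS by depth):
  fail(1) 'd': from fail(0)=0 chase 'd': 0 ⇒ 0;  out=∅∪out(0)=∅
  fail(4) 'a': from fail(0)=0 chase 'a': 0 ⇒ 0;  out=∅∪out(0)=∅
  fail(6) 'b': from fail(0)=0 chase 'b': 0 ⇒ 0;  out={2}∪out(0)={2}
  fail(7) 'c': from fail(0)=0 chase 'c': 0 ⇒ 0;  out=∅∪out(0)=∅
  fail(2) 'da': from fail(1)=0 chase 'a': 0 ⇒ 4;  out={7}∪out(4)={7}
  fail(5) 'ad': from fail(4)=0 chase 'd': 0 ⇒ 1;  out={1}∪out(1)={1}
  fail(8) 'cc': from fail(7)=0 chase 'c': 0 ⇒ 7;  out=∅∪out(7)=∅
  fail(11) 'bd': from fail(6)=0 chase 'd': 0 ⇒ 1;  out={6}∪out(1)={6}
  fail(13) 'ac': from fail(4)=0 chase 'c': 0 ⇒ 7;  out={5}∪out(7)={5}
  fail(3) 'daa': from fail(2)=4 chase 'a': 4→0 ⇒ 4;  out={0}∪out(4)={0}
  fail(9) 'ccd': from fail(8)=7 chase 'd': 7→0 ⇒ 1;  out=∅∪out(1)=∅
  fail(12) 'bda': from fail(11)=1 chase 'a': 1 ⇒ 2;  out={4}∪out(2)={4,7}
  fail(10) 'ccdd': from fail(9)=1 chase 'd': 1→0 ⇒ 1;  out={3}∪out(1)={3}

Scan:
i=0 'a': node 0→4
i=1 'd': node 4→5  emit P1@[0:1]
i=2 'd': node 5→1 ·f
i=3 'c': node 1→7 ·f
i=4 'a': node 7→4 ·f
i=5 'a': node 4→4 ·f
i=6 'b': node 4→6 ·f  emit P2@[6:6]
i=7 'b': node 6→6 ·f  emit P2@[7:7]
i=8 'd': node 6→11  emit P6@[7:8]
i=9 'a': node 11→12  emit P4@[7:9],P7@[8:9]
i=10 'a': node 12→3 ·f  emit P0@[8:10]
i=11 'd': node 3→5 ·f  emit P1@[10:11]
i=12 'b': node 5→6 ·f  emit P2@[12:12]
i=13 'b': node 6→6 ·f  emit P2@[13:13]
i=14 'd': node 6→11  emit P6@[13:14]
i=15 'b': node 11→6 ·f  emit P2@[15:15]
i=16 'd': node 6→11  emit P6@[15:16]
i=17 'b': node 11→6 ·f  emit P2@[17:17]
i=18 'd': node 6→11  emit P6@[17:18]
i=19 'a': node 11→12  emit P4@[17:19],P7@[18:19]
i=20 'a': node 12→3 ·f  emit P0@[18:20]
i=21 'a': node 3→4 ·f
i=22 'b': node 4→6 ·f  emit P2@[22:22]
i=23 'a': node 6→4 ·f
i=24 'b': node 4→6 ·f  emit P2@[24:24]
i=25 'd': node 6→11  emit P6@[24:25]
i=26 'a': node 11→12  emit P4@[24:26],P7@[25:26]
i=27 'c': node 12→13 ·f  emit P5@[26:27]
i=28 'b': node 13→6 ·f  emit P2@[28:28]
i=29 'c': node 6→7 ·f
i=30 'a': node 7→4 ·f
i=31 'c': node 4→13  emit P5@[30:31]
i=32 'a': node 13→4 ·f
i=33 'c': node 4→13  emit P5@[32:33]
i=34 'a': node 13→4 ·f
i=35 'b': node 4→6 ·f  emit P2@[35:35]
i=36 'c': node 6→7 ·f
i=37 'a': node 7→4 ·f
i=38 'a': node 4→4 ·f
i=39 'b': node 4→6 ·f  emit P2@[39:39]
i=40 'd': node 6→11  emit P6@[39:40]
i=41 'a': node 11→12  emit P4@[39:41],P7@[40:41]
i=42 'd': node 12→5 ·f  emit P1@[41:42]
i=43 'c': node 5→7 ·f
i=44 'b': node 7→6 ·f  emit P2@[44:44]
i=45 'd': node 6→11  emit P6@[44:45]
i=46 'b': node 11→6 ·f  emit P2@[46:46]
i=47 'a': node 6→4 ·f
i=48 'c': node 4→13  emit P5@[47:48]

All matches (sorted): [[1,1],[6,2],[7,2],[8,6],[9,4],[9,7],[10,0],[11,1],[12,2],[13,2],[14,6],[15,2],[16,6],[17,2],[18,6],[19,4],[19,7],[20,0],[22,2],[24,2],[25,6],[26,4],[26,7],[27,5],[28,2],[31,5],[33,5],[35,2],[39,2],[40,6],[41,4],[41,7],[42,1],[44,2],[45,6],[46,2],[48,5]]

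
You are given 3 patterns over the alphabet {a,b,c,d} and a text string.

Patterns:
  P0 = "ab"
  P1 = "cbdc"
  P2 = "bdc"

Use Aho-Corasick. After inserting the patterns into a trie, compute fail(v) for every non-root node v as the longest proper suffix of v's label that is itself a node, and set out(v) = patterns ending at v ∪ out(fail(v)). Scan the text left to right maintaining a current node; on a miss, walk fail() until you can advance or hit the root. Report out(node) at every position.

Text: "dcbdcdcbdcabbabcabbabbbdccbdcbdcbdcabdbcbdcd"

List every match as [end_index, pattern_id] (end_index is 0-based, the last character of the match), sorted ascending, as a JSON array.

Build automaton:
Trie nodes:
  0='ε' goto a→1 b→7 c→3
  1='a' goto b→2
  2='ab' goto ·  [P0 ends]
  3='c' goto b→4
  4='cb' goto d→5
  5='cbd' goto c→6
  6='cbdc' goto ·  [P1 ends]
  7='b' goto d→8
  8='bd' goto c→9
  9='bdc' goto ·  [P2 ends]

Failure links (BFS by depth):
  fail(1) 'a': from fail(0)=0 chase 'a': 0 ⇒ 0;  out=∅∪out(0)=∅
  fail(3) 'c': from fail(0)=0 chase 'c': 0 ⇒ 0;  out=∅∪out(0)=∅
  fail(7) 'b': from fail(0)=0 chase 'b': 0 ⇒ 0;  out=∅∪out(0)=∅
  fail(2) 'ab': from fail(1)=0 chase 'b': 0 ⇒ 7;  out={0}∪out(7)={0}
  fail(4) 'cb': from fail(3)=0 chase 'b': 0 ⇒ 7;  out=∅∪out(7)=∅
  fail(8) 'bd': from fail(7)=0 chase 'd': 0 ⇒ 0;  out=∅∪out(0)=∅
  fail(5) 'cbd': from fail(4)=7 chase 'd': 7 ⇒ 8;  out=∅∪out(8)=∅
  fail(9) 'bdc': from fail(8)=0 chase 'c': 0 ⇒ 3;  out={2}∪out(3)={2}
  fail(6) 'cbdc': from fail(5)=8 chase 'c': 8 ⇒ 9;  out={1}∪out(9)={1,2}

Run:
[0] read 'd'  n0⇒n0
[1] read 'c'  n0⇒n3
[2] read 'b'  n3⇒n4
[3] read 'd'  n4⇒n5
[4] read 'c'  n5⇒n6  emit P1@[1:4],P2@[2:4]
[5] read 'd'  n6⇒n0 (fail-walked)
[6] read 'c'  n0⇒n3
[7] read 'b'  n3⇒n4
[8] read 'd'  n4⇒n5
[9] read 'c'  n5⇒n6  emit P1@[6:9],P2@[7:9]
[10] read 'a'  n6⇒n1 (fail-walked)
[11] read 'b'  n1⇒n2  emit P0@[10:11]
[12] read 'b'  n2⇒n7 (fail-walked)
[13] read 'a'  n7⇒n1 (fail-walked)
[14] read 'b'  n1⇒n2  emit P0@[13:14]
[15] read 'c'  n2⇒n3 (fail-walked)
[16] read 'a'  n3⇒n1 (fail-walked)
[17] read 'b'  n1⇒n2  emit P0@[16:17]
[18] read 'b'  n2⇒n7 (fail-walked)
[19] read 'a'  n7⇒n1 (fail-walked)
[20] read 'b'  n1⇒n2  emit P0@[19:20]
[21] read 'b'  n2⇒n7 (fail-walked)
[22] read 'b'  n7⇒n7 (fail-walked)
[23] read 'd'  n7⇒n8
[24] read 'c'  n8⇒n9  emit P2@[22:24]
[25] read 'c'  n9⇒n3 (fail-walked)
[26] read 'b'  n3⇒n4
[27] read 'd'  n4⇒n5
[28] read 'c'  n5⇒n6  emit P1@[25:28],P2@[26:28]
[29] read 'b'  n6⇒n4 (fail-walked)
[30] read 'd'  n4⇒n5
[31] read 'c'  n5⇒n6  emit P1@[28:31],P2@[29:31]
[32] read 'b'  n6⇒n4 (fail-walked)
[33] read 'd'  n4⇒n5
[34] read 'c'  n5⇒n6  emit P1@[31:34],P2@[32:34]
[35] read 'a'  n6⇒n1 (fail-walked)
[36] read 'b'  n1⇒n2  emit P0@[35:36]
[37] read 'd'  n2⇒n8 (fail-walked)
[38] read 'b'  n8⇒n7 (fail-walked)
[39] read 'c'  n7⇒n3 (fail-walked)
[40] read 'b'  n3⇒n4
[41] read 'd'  n4⇒n5
[42] read 'c'  n5⇒n6  emit P1@[39:42],P2@[40:42]
[43] read 'd'  n6⇒n0 (fail-walked)

Matches: [[4,1],[4,2],[9,1],[9,2],[11,0],[14,0],[17,0],[20,0],[24,2],[28,1],[28,2],[31,1],[31,2],[34,1],[34,2],[36,0],[42,1],[42,2]]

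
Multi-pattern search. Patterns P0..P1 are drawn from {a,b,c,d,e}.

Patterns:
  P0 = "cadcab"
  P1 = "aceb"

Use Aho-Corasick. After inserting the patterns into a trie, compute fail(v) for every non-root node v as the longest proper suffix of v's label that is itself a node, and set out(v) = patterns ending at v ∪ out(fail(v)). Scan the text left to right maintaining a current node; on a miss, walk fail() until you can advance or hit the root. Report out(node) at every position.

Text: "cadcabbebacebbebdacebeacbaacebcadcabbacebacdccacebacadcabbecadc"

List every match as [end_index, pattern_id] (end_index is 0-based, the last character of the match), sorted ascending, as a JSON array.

Build:
Trie nodes:
  n0 'ε': a→7 c→1
  n1 'c': a→2
  n2 'ca': d→3
  n3 'cad': c→4
  n4 'cadc': a→5
  n5 'cadca': b→6
  n6 'cadcab': ·  [P0 ends]
  n7 'a': c→8
  n8 'ac': e→9
  n9 'ace': b→10
  n10 'aceb': ·  [P1 ends]

BFS fail/out derivation:
  fail(1) 'c': from fail(0)=0 chase 'c': 0 ⇒ 0;  out=∅∪out(0)=∅
  fail(7) 'a': from fail(0)=0 chase 'a': 0 ⇒ 0;  out=∅∪out(0)=∅
  fail(2) 'ca': from fail(1)=0 chase 'a': 0 ⇒ 7;  out=∅∪out(7)=∅
  fail(8) 'ac': from fail(7)=0 chase 'c': 0 ⇒ 1;  out=∅∪out(1)=∅
  fail(3) 'cad': from fail(2)=7 chase 'd': 7→0 ⇒ 0;  out=∅∪out(0)=∅
  fail(9) 'ace': from fail(8)=1 chase 'e': 1→0 ⇒ 0;  out=∅∪out(0)=∅
  fail(4) 'cadc': from fail(3)=0 chase 'c': 0 ⇒ 1;  out=∅∪out(1)=∅
  fail(10) 'aceb': from fail(9)=0 chase 'b': 0 ⇒ 0;  out={1}∪out(0)={1}
  fail(5) 'cadca': from fail(4)=1 chase 'a': 1 ⇒ 2;  out=∅∪out(2)=∅
  fail(6) 'cadcab': from fail(5)=2 chase 'b': 2→7→0 ⇒ 0;  out={0}∪out(0)={0}

Text stream:
pos 0 'c': at 1
pos 1 'a': at 2
pos 2 'd': at 3
pos 3 'c': at 4
pos 4 'a': at 5
pos 5 'b': at 6  → match P0@[0:5]
pos 6 'b': at 0 (fail-walked)
pos 7 'e': at 0
pos 8 'b': at 0
pos 9 'a': at 7
pos 10 'c': at 8
pos 11 'e': at 9
pos 12 'b': at 10  → match P1@[9:12]
pos 13 'b': at 0 (fail-walked)
pos 14 'e': at 0
pos 15 'b': at 0
pos 16 'd': at 0
pos 17 'a': at 7
pos 18 'c': at 8
pos 19 'e': at 9
pos 20 'b': at 10  → match P1@[17:20]
pos 21 'e': at 0 (fail-walked)
pos 22 'a': at 7
pos 23 'c': at 8
pos 24 'b': at 0 (fail-walked)
pos 25 'a': at 7
pos 26 'a': at 7 (fail-walked)
pos 27 'c': at 8
pos 28 'e': at 9
pos 29 'b': at 10  → match P1@[26:29]
pos 30 'c': at 1 (fail-walked)
pos 31 'a': at 2
pos 32 'd': at 3
pos 33 'c': at 4
pos 34 'a': at 5
pos 35 'b': at 6  → match P0@[30:35]
pos 36 'b': at 0 (fail-walked)
pos 37 'a': at 7
pos 38 'c': at 8
pos 39 'e': at 9
pos 40 'b': at 10  → match P1@[37:40]
pos 41 'a': at 7 (fail-walked)
pos 42 'c': at 8
pos 43 'd': at 0 (fail-walked)
pos 44 'c': at 1
pos 45 'c': at 1 (fail-walked)
pos 46 'a': at 2
pos 47 'c': at 8 (fail-walked)
pos 48 'e': at 9
pos 49 'b': at 10  → match P1@[46:49]
pos 50 'a': at 7 (fail-walked)
pos 51 'c': at 8
pos 52 'a': at 2 (fail-walked)
pos 53 'd': at 3
pos 54 'c': at 4
pos 55 'a': at 5
pos 56 'b': at 6  → match P0@[51:56]
pos 57 'b': at 0 (fail-walked)
pos 58 'e': at 0
pos 59 'c': at 1
pos 60 'a': at 2
pos 61 'd': at 3
pos 62 'c': at 4

Result: [[5,0],[12,1],[20,1],[29,1],[35,0],[40,1],[49,1],[56,0]]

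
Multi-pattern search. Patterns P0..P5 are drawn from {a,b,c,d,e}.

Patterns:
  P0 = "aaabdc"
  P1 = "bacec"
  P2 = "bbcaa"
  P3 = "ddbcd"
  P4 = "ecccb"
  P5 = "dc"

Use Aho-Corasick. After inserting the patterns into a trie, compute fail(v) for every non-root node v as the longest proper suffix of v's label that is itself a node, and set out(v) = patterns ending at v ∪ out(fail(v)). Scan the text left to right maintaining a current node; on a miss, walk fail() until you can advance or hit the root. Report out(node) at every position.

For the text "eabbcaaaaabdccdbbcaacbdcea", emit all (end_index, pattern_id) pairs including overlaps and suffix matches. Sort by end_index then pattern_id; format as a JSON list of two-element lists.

Build:
Trie (insert patterns):
  0='ε' goto a→1 b→7 d→16 e→21
  1='a' goto a→2
  2='aa' goto a→3
  3='aaa' goto b→4
  4='aaab' goto d→5
  5='aaabd' goto c→6
  6='aaabdc' goto ·  ←P0
  7='b' goto a→8 b→12
  8='ba' goto c→9
  9='bac' goto e→10
  10='bace' goto c→11
  11='bacec' goto ·  ←P1
  12='bb' goto c→13
  13='bbc' goto a→14
  14='bbca' goto a→15
  15='bbcaa' goto ·  ←P2
  16='d' goto c→26 d→17
  17='dd' goto b→18
  18='ddb' goto c→19
  19='ddbc' goto d→20
  20='ddbcd' goto ·  ←P3
  21='e' goto c→22
  22='ec' goto c→23
  23='ecc' goto c→24
  24='eccc' goto b→25
  25='ecccb' goto ·  ←P4
  26='dc' goto ·  ←P5

BFS fail/out derivation:
  n1('a'): parent n0 fail=0; on 'a' 0 → fail=0;  out ∅∪∅=∅
  n7('b'): parent n0 fail=0; on 'b' 0 → fail=0;  out ∅∪∅=∅
  n16('d'): parent n0 fail=0; on 'd' 0 → fail=0;  out ∅∪∅=∅
  n21('e'): parent n0 fail=0; on 'e' 0 → fail=0;  out ∅∪∅=∅
  n2('aa'): parent n1 fail=0; on 'a' 0 → fail=1;  out ∅∪∅=∅
  n8('ba'): parent n7 fail=0; on 'a' 0 → fail=1;  out ∅∪∅=∅
  n12('bb'): parent n7 fail=0; on 'b' 0 → fail=7;  out ∅∪∅=∅
  n17('dd'): parent n16 fail=0; on 'd' 0 → fail=16;  out ∅∪∅=∅
  n22('ec'): parent n21 fail=0; on 'c' 0 → fail=0;  out ∅∪∅=∅
  n26('dc'): parent n16 fail=0; on 'c' 0 → fail=0;  out {5}∪∅={5}
  n3('aaa'): parent n2 fail=1; on 'a' 1 → fail=2;  out ∅∪∅=∅
  n9('bac'): parent n8 fail=1; on 'c' 1→0 → fail=0;  out ∅∪∅=∅
  n13('bbc'): parent n12 fail=7; on 'c' 7→0 → fail=0;  out ∅∪∅=∅
  n18('ddb'): parent n17 fail=16; on 'b' 16→0 → fail=7;  out ∅∪∅=∅
  n23('ecc'): parent n22 fail=0; on 'c' 0 → fail=0;  out ∅∪∅=∅
  n4('aaab'): parent n3 fail=2; on 'b' 2→1→0 → fail=7;  out ∅∪∅=∅
  n10('bace'): parent n9 fail=0; on 'e' 0 → fail=21;  out ∅∪∅=∅
  n14('bbca'): parent n13 fail=0; on 'a' 0 → fail=1;  out ∅∪∅=∅
  n19('ddbc'): parent n18 fail=7; on 'c' 7→0 → fail=0;  out ∅∪∅=∅
  n24('eccc'): parent n23 fail=0; on 'c' 0 → fail=0;  out ∅∪∅=∅
  n5('aaabd'): parent n4 fail=7; on 'd' 7→0 → fail=16;  out ∅∪∅=∅
  n11('bacec'): parent n10 fail=21; on 'c' 21 → fail=22;  out {1}∪∅={1}
  n15('bbcaa'): parent n14 fail=1; on 'a' 1 → fail=2;  out {2}∪∅={2}
  n20('ddbcd'): parent n19 fail=0; on 'd' 0 → fail=16;  out {3}∪∅={3}
  n25('ecccb'): parent n24 fail=0; on 'b' 0 → fail=7;  out {4}∪∅={4}
  n6('aaabdc'): parent n5 fail=16; on 'c' 16 → fail=26;  out {0}∪{5}={0,5}

Run:
pos 0 'e': at 21
pos 1 'a': at 1 ·f
pos 2 'b': at 7 ·f
pos 3 'b': at 12
pos 4 'c': at 13
pos 5 'a': at 14
pos 6 'a': at 15  emit P2@[2:6]
pos 7 'a': at 3 ·f
pos 8 'a': at 3 ·f
pos 9 'a': at 3 ·f
pos 10 'b': at 4
pos 11 'd': at 5
pos 12 'c': at 6  emit P0@[7:12],P5@[11:12]
pos 13 'c': at 0 ·f
pos 14 'd': at 16
pos 15 'b': at 7 ·f
pos 16 'b': at 12
pos 17 'c': at 13
pos 18 'a': at 14
pos 19 'a': at 15  emit P2@[15:19]
pos 20 'c': at 0 ·f
pos 21 'b': at 7
pos 22 'd': at 16 ·f
pos 23 'c': at 26  emit P5@[22:23]
pos 24 'e': at 21 ·f
pos 25 'a': at 1 ·f

Matches: [[6,2],[12,0],[12,5],[19,2],[23,5]]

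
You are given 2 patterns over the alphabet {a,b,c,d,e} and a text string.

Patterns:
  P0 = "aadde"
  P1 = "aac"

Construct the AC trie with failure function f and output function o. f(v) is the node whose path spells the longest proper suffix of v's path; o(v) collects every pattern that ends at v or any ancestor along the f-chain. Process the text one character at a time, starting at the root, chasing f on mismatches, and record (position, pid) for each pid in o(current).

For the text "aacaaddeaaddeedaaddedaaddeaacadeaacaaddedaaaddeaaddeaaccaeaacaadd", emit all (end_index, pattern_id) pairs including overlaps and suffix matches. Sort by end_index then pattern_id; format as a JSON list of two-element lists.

Build automaton:
Trie nodes:
  n0 'ε': a→1
  n1 'a': a→2
  n2 'aa': c→6 d→3
  n3 'aad': d→4
  n4 'aadd': e→5
  n5 'aadde': ·  ←P0
  n6 'aac': ·  ←P1

BFS fail/out derivation:
  n1('a'): parent n0 fail=0; on 'a' 0 → fail=0;  out ∅∪∅=∅
  n2('aa'): parent n1 fail=0; on 'a' 0 → fail=1;  out ∅∪∅=∅
  n3('aad'): parent n2 fail=1; on 'd' 1→0 → fail=0;  out ∅∪∅=∅
  n6('aac'): parent n2 fail=1; on 'c' 1→0 → fail=0;  out {1}∪∅={1}
  n4('aadd'): parent n3 fail=0; on 'd' 0 → fail=0;  out ∅∪∅=∅
  n5('aadde'): parent n4 fail=0; on 'e' 0 → fail=0;  out {0}∪∅={0}

Scan:
i=0 'a': node 0→1
i=1 'a': node 1→2
i=2 'c': node 2→6  ** P1@[0:2]
i=3 'a': node 6→1 (via fail)
i=4 'a': node 1→2
i=5 'd': node 2→3
i=6 'd': node 3→4
i=7 'e': node 4→5  ** P0@[3:7]
i=8 'a': node 5→1 (via fail)
i=9 'a': node 1→2
i=10 'd': node 2→3
i=11 'd': node 3→4
i=12 'e': node 4→5  ** P0@[8:12]
i=13 'e': node 5→0 (via fail)
i=14 'd': node 0→0
i=15 'a': node 0→1
i=16 'a': node 1→2
i=17 'd': node 2→3
i=18 'd': node 3→4
i=19 'e': node 4→5  ** P0@[15:19]
i=20 'd': node 5→0 (via fail)
i=21 'a': node 0→1
i=22 'a': node 1→2
i=23 'd': node 2→3
i=24 'd': node 3→4
i=25 'e': node 4→5  ** P0@[21:25]
i=26 'a': node 5→1 (via fail)
i=27 'a': node 1→2
i=28 'c': node 2→6  ** P1@[26:28]
i=29 'a': node 6→1 (via fail)
i=30 'd': node 1→0 (via fail)
i=31 'e': node 0→0
i=32 'a': node 0→1
i=33 'a': node 1→2
i=34 'c': node 2→6  ** P1@[32:34]
i=35 'a': node 6→1 (via fail)
i=36 'a': node 1→2
i=37 'd': node 2→3
i=38 'd': node 3→4
i=39 'e': node 4→5  ** P0@[35:39]
i=40 'd': node 5→0 (via fail)
i=41 'a': node 0→1
i=42 'a': node 1→2
i=43 'a': node 2→2 (via fail)
i=44 'd': node 2→3
i=45 'd': node 3→4
i=46 'e': node 4→5  ** P0@[42:46]
i=47 'a': node 5→1 (via fail)
i=48 'a': node 1→2
i=49 'd': node 2→3
i=50 'd': node 3→4
i=51 'e': node 4→5  ** P0@[47:51]
i=52 'a': node 5→1 (via fail)
i=53 'a': node 1→2
i=54 'c': node 2→6  ** P1@[52:54]
i=55 'c': node 6→0 (via fail)
i=56 'a': node 0→1
i=57 'e': node 1→0 (via fail)
i=58 'a': node 0→1
i=59 'a': node 1→2
i=60 'c': node 2→6  ** P1@[58:60]
i=61 'a': node 6→1 (via fail)
i=62 'a': node 1→2
i=63 'd': node 2→3
i=64 'd': node 3→4

Result: [[2,1],[7,0],[12,0],[19,0],[25,0],[28,1],[34,1],[39,0],[46,0],[51,0],[54,1],[60,1]]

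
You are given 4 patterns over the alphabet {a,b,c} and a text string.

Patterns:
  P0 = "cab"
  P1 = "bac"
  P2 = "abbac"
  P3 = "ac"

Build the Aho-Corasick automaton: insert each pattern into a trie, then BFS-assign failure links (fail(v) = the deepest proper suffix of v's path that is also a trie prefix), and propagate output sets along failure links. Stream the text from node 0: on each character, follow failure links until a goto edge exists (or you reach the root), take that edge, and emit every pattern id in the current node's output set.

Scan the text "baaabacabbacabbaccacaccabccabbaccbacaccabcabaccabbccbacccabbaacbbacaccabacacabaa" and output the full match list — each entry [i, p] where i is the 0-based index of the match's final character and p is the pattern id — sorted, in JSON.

Construct AC machine:
Trie (insert patterns):
  n0 'ε': a→7 b→4 c→1
  n1 'c': a→2
  n2 'ca': b→3
  n3 'cab': ·  ←P0
  n4 'b': a→5
  n5 'ba': c→6
  n6 'bac': ·  ←P1
  n7 'a': b→8 c→12
  n8 'ab': b→9
  n9 'abb': a→10
  n10 'abba': c→11
  n11 'abbac': ·  ←P2
  n12 'ac': ·  ←P3

BFS fail/out derivation:
  fail(1) 'c': from fail(0)=0 chase 'c': 0 ⇒ 0;  out=∅∪out(0)=∅
  fail(4) 'b': from fail(0)=0 chase 'b': 0 ⇒ 0;  out=∅∪out(0)=∅
  fail(7) 'a': from fail(0)=0 chase 'a': 0 ⇒ 0;  out=∅∪out(0)=∅
  fail(2) 'ca': from fail(1)=0 chase 'a': 0 ⇒ 7;  out=∅∪out(7)=∅
  fail(5) 'ba': from fail(4)=0 chase 'a': 0 ⇒ 7;  out=∅∪out(7)=∅
  fail(8) 'ab': from fail(7)=0 chase 'b': 0 ⇒ 4;  out=∅∪out(4)=∅
  fail(12) 'ac': from fail(7)=0 chase 'c': 0 ⇒ 1;  out={3}∪out(1)={3}
  fail(3) 'cab': from fail(2)=7 chase 'b': 7 ⇒ 8;  out={0}∪out(8)={0}
  fail(6) 'bac': from fail(5)=7 chase 'c': 7 ⇒ 12;  out={1}∪out(12)={1,3}
  fail(9) 'abb': from fail(8)=4 chase 'b': 4→0 ⇒ 4;  out=∅∪out(4)=∅
  fail(10) 'abba': from fail(9)=4 chase 'a': 4 ⇒ 5;  out=∅∪out(5)=∅
  fail(11) 'abbac': from fail(10)=5 chase 'c': 5 ⇒ 6;  out={2}∪out(6)={1,2,3}

Scan:
[0] read 'b'  n0⇒n4
[1] read 'a'  n4⇒n5
[2] read 'a'  n5⇒n7 (fail-walked)
[3] read 'a'  n7⇒n7 (fail-walked)
[4] read 'b'  n7⇒n8
[5] read 'a'  n8⇒n5 (fail-walked)
[6] read 'c'  n5⇒n6  → match P1@[4:6],P3@[5:6]
[7] read 'a'  n6⇒n2 (fail-walked)
[8] read 'b'  n2⇒n3  → match P0@[6:8]
[9] read 'b'  n3⇒n9 (fail-walked)
[10] read 'a'  n9⇒n10
[11] read 'c'  n10⇒n11  → match P1@[9:11],P2@[7:11],P3@[10:11]
[12] read 'a'  n11⇒n2 (fail-walked)
[13] read 'b'  n2⇒n3  → match P0@[11:13]
[14] read 'b'  n3⇒n9 (fail-walked)
[15] read 'a'  n9⇒n10
[16] read 'c'  n10⇒n11  → match P1@[14:16],P2@[12:16],P3@[15:16]
[17] read 'c'  n11⇒n1 (fail-walked)
[18] read 'a'  n1⇒n2
[19] read 'c'  n2⇒n12 (fail-walked)  → match P3@[18:19]
[20] read 'a'  n12⇒n2 (fail-walked)
[21] read 'c'  n2⇒n12 (fail-walked)  → match P3@[20:21]
[22] read 'c'  n12⇒n1 (fail-walked)
[23] read 'a'  n1⇒n2
[24] read 'b'  n2⇒n3  → match P0@[22:24]
[25] read 'c'  n3⇒n1 (fail-walked)
[26] read 'c'  n1⇒n1 (fail-walked)
[27] read 'a'  n1⇒n2
[28] read 'b'  n2⇒n3  → match P0@[26:28]
[29] read 'b'  n3⇒n9 (fail-walked)
[30] read 'a'  n9⇒n10
[31] read 'c'  n10⇒n11  → match P1@[29:31],P2@[27:31],P3@[30:31]
[32] read 'c'  n11⇒n1 (fail-walked)
[33] read 'b'  n1⇒n4 (fail-walked)
[34] read 'a'  n4⇒n5
[35] read 'c'  n5⇒n6  → match P1@[33:35],P3@[34:35]
[36] read 'a'  n6⇒n2 (fail-walked)
[37] read 'c'  n2⇒n12 (fail-walked)  → match P3@[36:37]
[38] read 'c'  n12⇒n1 (fail-walked)
[39] read 'a'  n1⇒n2
[40] read 'b'  n2⇒n3  → match P0@[38:40]
[41] read 'c'  n3⇒n1 (fail-walked)
[42] read 'a'  n1⇒n2
[43] read 'b'  n2⇒n3  → match P0@[41:43]
[44] read 'a'  n3⇒n5 (fail-walked)
[45] read 'c'  n5⇒n6  → match P1@[43:45],P3@[44:45]
[46] read 'c'  n6⇒n1 (fail-walked)
[47] read 'a'  n1⇒n2
[48] read 'b'  n2⇒n3  → match P0@[46:48]
[49] read 'b'  n3⇒n9 (fail-walked)
[50] read 'c'  n9⇒n1 (fail-walked)
[51] read 'c'  n1⇒n1 (fail-walked)
[52] read 'b'  n1⇒n4 (fail-walked)
[53] read 'a'  n4⇒n5
[54] read 'c'  n5⇒n6  → match P1@[52:54],P3@[53:54]
[55] read 'c'  n6⇒n1 (fail-walked)
[56] read 'c'  n1⇒n1 (fail-walked)
[57] read 'a'  n1⇒n2
[58] read 'b'  n2⇒n3  → match P0@[56:58]
[59] read 'b'  n3⇒n9 (fail-walked)
[60] read 'a'  n9⇒n10
[61] read 'a'  n10⇒n7 (fail-walked)
[62] read 'c'  n7⇒n12  → match P3@[61:62]
[63] read 'b'  n12⇒n4 (fail-walked)
[64] read 'b'  n4⇒n4 (fail-walked)
[65] read 'a'  n4⇒n5
[66] read 'c'  n5⇒n6  → match P1@[64:66],P3@[65:66]
[67] read 'a'  n6⇒n2 (fail-walked)
[68] read 'c'  n2⇒n12 (fail-walked)  → match P3@[67:68]
[69] read 'c'  n12⇒n1 (fail-walked)
[70] read 'a'  n1⇒n2
[71] read 'b'  n2⇒n3  → match P0@[69:71]
[72] read 'a'  n3⇒n5 (fail-walked)
[73] read 'c'  n5⇒n6  → match P1@[71:73],P3@[72:73]
[74] read 'a'  n6⇒n2 (fail-walked)
[75] read 'c'  n2⇒n12 (fail-walked)  → match P3@[74:75]
[76] read 'a'  n12⇒n2 (fail-walked)
[77] read 'b'  n2⇒n3  → match P0@[75:77]
[78] read 'a'  n3⇒n5 (fail-walked)
[79] read 'a'  n5⇒n7 (fail-walked)

Matches: [[6,1],[6,3],[8,0],[11,1],[11,2],[11,3],[13,0],[16,1],[16,2],[16,3],[19,3],[21,3],[24,0],[28,0],[31,1],[31,2],[31,3],[35,1],[35,3],[37,3],[40,0],[43,0],[45,1],[45,3],[48,0],[54,1],[54,3],[58,0],[62,3],[66,1],[66,3],[68,3],[71,0],[73,1],[73,3],[75,3],[77,0]]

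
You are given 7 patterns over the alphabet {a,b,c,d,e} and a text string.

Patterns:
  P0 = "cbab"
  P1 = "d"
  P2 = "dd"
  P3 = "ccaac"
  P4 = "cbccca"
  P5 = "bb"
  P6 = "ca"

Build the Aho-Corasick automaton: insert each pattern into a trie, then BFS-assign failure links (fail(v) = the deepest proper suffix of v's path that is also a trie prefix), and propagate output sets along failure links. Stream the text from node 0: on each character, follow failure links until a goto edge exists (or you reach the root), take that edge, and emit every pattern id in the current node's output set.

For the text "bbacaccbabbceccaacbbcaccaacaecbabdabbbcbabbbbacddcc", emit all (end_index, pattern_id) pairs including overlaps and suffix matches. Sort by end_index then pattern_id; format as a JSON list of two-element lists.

Build automaton:
Trie (insert patterns):
  n0 'ε': b→15 c→1 d→5
  n1 'c': a→17 b→2 c→7
  n2 'cb': a→3 c→11
  n3 'cba': b→4
  n4 'cbab': ·  [P0 ends]
  n5 'd': d→6  [P1 ends]
  n6 'dd': ·  [P2 ends]
  n7 'cc': a→8
  n8 'cca': a→9
  n9 'ccaa': c→10
  n10 'ccaac': ·  [P3 ends]
  n11 'cbc': c→12
  n12 'cbcc': c→13
  n13 'cbccc': a→14
  n14 'cbccca': ·  [P4 ends]
  n15 'b': b→16
  n16 'bb': ·  [P5 ends]
  n17 'ca': ·  [P6 ends]

BFS fail/out derivation:
  n1('c'): parent n0 fail=0; on 'c' 0 → fail=0;  out ∅∪∅=∅
  n5('d'): parent n0 fail=0; on 'd' 0 → fail=0;  out {1}∪∅={1}
  n15('b'): parent n0 fail=0; on 'b' 0 → fail=0;  out ∅∪∅=∅
  n2('cb'): parent n1 fail=0; on 'b' 0 → fail=15;  out ∅∪∅=∅
  n6('dd'): parent n5 fail=0; on 'd' 0 → fail=5;  out {2}∪{1}={1,2}
  n7('cc'): parent n1 fail=0; on 'c' 0 → fail=1;  out ∅∪∅=∅
  n16('bb'): parent n15 fail=0; on 'b' 0 → fail=15;  out {5}∪∅={5}
  n17('ca'): parent n1 fail=0; on 'a' 0 → fail=0;  out {6}∪∅={6}
  n3('cba'): parent n2 fail=15; on 'a' 15→0 → fail=0;  out ∅∪∅=∅
  n8('cca'): parent n7 fail=1; on 'a' 1 → fail=17;  out ∅∪{6}={6}
  n11('cbc'): parent n2 fail=15; on 'c' 15→0 → fail=1;  out ∅∪∅=∅
  n4('cbab'): parent n3 fail=0; on 'b' 0 → fail=15;  out {0}∪∅={0}
  n9('ccaa'): parent n8 fail=17; on 'a' 17→0 → fail=0;  out ∅∪∅=∅
  n12('cbcc'): parent n11 fail=1; on 'c' 1 → fail=7;  out ∅∪∅=∅
  n10('ccaac'): parent n9 fail=0; on 'c' 0 → fail=1;  out {3}∪∅={3}
  n13('cbccc'): parent n12 fail=7; on 'c' 7→1 → fail=7;  out ∅∪∅=∅
  n14('cbccca'): parent n13 fail=7; on 'a' 7 → fail=8;  out {4}∪{6}={4,6}

Text stream:
i=0 'b': node 0→15
i=1 'b': node 15→16  ** P5@[0:1]
i=2 'a': node 16→0 ·f
i=3 'c': node 0→1
i=4 'a': node 1→17  ** P6@[3:4]
i=5 'c': node 17→1 ·f
i=6 'c': node 1→7
i=7 'b': node 7→2 ·f
i=8 'a': node 2→3
i=9 'b': node 3→4  ** P0@[6:9]
i=10 'b': node 4→16 ·f  ** P5@[9:10]
i=11 'c': node 16→1 ·f
i=12 'e': node 1→0 ·f
i=13 'c': node 0→1
i=14 'c': node 1→7
i=15 'a': node 7→8  ** P6@[14:15]
i=16 'a': node 8→9
i=17 'c': node 9→10  ** P3@[13:17]
i=18 'b': node 10→2 ·f
i=19 'b': node 2→16 ·f  ** P5@[18:19]
i=20 'c': node 16→1 ·f
i=21 'a': node 1→17  ** P6@[20:21]
i=22 'c': node 17→1 ·f
i=23 'c': node 1→7
i=24 'a': node 7→8  ** P6@[23:24]
i=25 'a': node 8→9
i=26 'c': node 9→10  ** P3@[22:26]
i=27 'a': node 10→17 ·f  ** P6@[26:27]
i=28 'e': node 17→0 ·f
i=29 'c': node 0→1
i=30 'b': node 1→2
i=31 'a': node 2→3
i=32 'b': node 3→4  ** P0@[29:32]
i=33 'd': node 4→5 ·f  ** P1@[33:33]
i=34 'a': node 5→0 ·f
i=35 'b': node 0→15
i=36 'b': node 15→16  ** P5@[35:36]
i=37 'b': node 16→16 ·f  ** P5@[36:37]
i=38 'c': node 16→1 ·f
i=39 'b': node 1→2
i=40 'a': node 2→3
i=41 'b': node 3→4  ** P0@[38:41]
i=42 'b': node 4→16 ·f  ** P5@[41:42]
i=43 'b': node 16→16 ·f  ** P5@[42:43]
i=44 'b': node 16→16 ·f  ** P5@[43:44]
i=45 'a': node 16→0 ·f
i=46 'c': node 0→1
i=47 'd': node 1→5 ·f  ** P1@[47:47]
i=48 'd': node 5→6  ** P1@[48:48],P2@[47:48]
i=49 'c': node 6→1 ·f
i=50 'c': node 1→7

Matches: [[1,5],[4,6],[9,0],[10,5],[15,6],[17,3],[19,5],[21,6],[24,6],[26,3],[27,6],[32,0],[33,1],[36,5],[37,5],[41,0],[42,5],[43,5],[44,5],[47,1],[48,1],[48,2]]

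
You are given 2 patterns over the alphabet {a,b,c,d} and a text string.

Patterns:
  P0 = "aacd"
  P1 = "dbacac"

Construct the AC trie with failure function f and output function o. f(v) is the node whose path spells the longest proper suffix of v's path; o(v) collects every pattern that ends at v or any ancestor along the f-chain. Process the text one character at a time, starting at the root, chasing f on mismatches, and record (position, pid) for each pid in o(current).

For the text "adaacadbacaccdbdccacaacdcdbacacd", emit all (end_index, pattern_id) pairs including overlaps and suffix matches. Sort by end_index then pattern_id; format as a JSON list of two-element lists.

Construct AC machine:
Trie (insert patterns):
  n0 'ε': a→1 d→5
  n1 'a': a→2
  n2 'aa': c→3
  n3 'aac': d→4
  n4 'aacd': ·  ←P0
  n5 'd': b→6
  n6 'db': a→7
  n7 'dba': c→8
  n8 'dbac': a→9
  n9 'dbaca': c→10
  n10 'dbacac': ·  ←P1

Failure links (BFS by depth):
  n1('a'): parent n0 fail=0; on 'a' 0 → fail=0;  out ∅∪∅=∅
  n5('d'): parent n0 fail=0; on 'd' 0 → fail=0;  out ∅∪∅=∅
  n2('aa'): parent n1 fail=0; on 'a' 0 → fail=1;  out ∅∪∅=∅
  n6('db'): parent n5 fail=0; on 'b' 0 → fail=0;  out ∅∪∅=∅
  n3('aac'): parent n2 fail=1; on 'c' 1→0 → fail=0;  out ∅∪∅=∅
  n7('dba'): parent n6 fail=0; on 'a' 0 → fail=1;  out ∅∪∅=∅
  n4('aacd'): parent n3 fail=0; on 'd' 0 → fail=5;  out {0}∪∅={0}
  n8('dbac'): parent n7 fail=1; on 'c' 1→0 → fail=0;  out ∅∪∅=∅
  n9('dbaca'): parent n8 fail=0; on 'a' 0 → fail=1;  out ∅∪∅=∅
  n10('dbacac'): parent n9 fail=1; on 'c' 1→0 → fail=0;  out {1}∪∅={1}

Scan:
[0] read 'a'  n0⇒n1
[1] read 'd'  n1⇒n5 ·f
[2] read 'a'  n5⇒n1 ·f
[3] read 'a'  n1⇒n2
[4] read 'c'  n2⇒n3
[5] read 'a'  n3⇒n1 ·f
[6] read 'd'  n1⇒n5 ·f
[7] read 'b'  n5⇒n6
[8] read 'a'  n6⇒n7
[9] read 'c'  n7⇒n8
[10] read 'a'  n8⇒n9
[11] read 'c'  n9⇒n10  ** P1@[6:11]
[12] read 'c'  n10⇒n0 ·f
[13] read 'd'  n0⇒n5
[14] read 'b'  n5⇒n6
[15] read 'd'  n6⇒n5 ·f
[16] read 'c'  n5⇒n0 ·f
[17] read 'c'  n0⇒n0
[18] read 'a'  n0⇒n1
[19] read 'c'  n1⇒n0 ·f
[20] read 'a'  n0⇒n1
[21] read 'a'  n1⇒n2
[22] read 'c'  n2⇒n3
[23] read 'd'  n3⇒n4  ** P0@[20:23]
[24] read 'c'  n4⇒n0 ·f
[25] read 'd'  n0⇒n5
[26] read 'b'  n5⇒n6
[27] read 'a'  n6⇒n7
[28] read 'c'  n7⇒n8
[29] read 'a'  n8⇒n9
[30] read 'c'  n9⇒n10  ** P1@[25:30]
[31] read 'd'  n10⇒n5 ·f

Result: [[11,1],[23,0],[30,1]]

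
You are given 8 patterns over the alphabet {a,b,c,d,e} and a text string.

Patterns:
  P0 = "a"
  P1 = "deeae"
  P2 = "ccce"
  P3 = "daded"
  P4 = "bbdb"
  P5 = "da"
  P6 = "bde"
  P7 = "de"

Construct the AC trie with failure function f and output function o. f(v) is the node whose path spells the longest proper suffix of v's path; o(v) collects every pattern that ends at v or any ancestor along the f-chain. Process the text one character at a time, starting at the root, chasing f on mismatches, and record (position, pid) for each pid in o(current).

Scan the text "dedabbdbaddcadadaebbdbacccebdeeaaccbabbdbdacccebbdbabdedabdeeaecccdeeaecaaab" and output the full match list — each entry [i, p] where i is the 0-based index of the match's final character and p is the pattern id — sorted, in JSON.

Build automaton:
Trie nodes:
  n0 'ε': a→1 b→15 c→7 d→2
  n1 'a': ·  ←P0
  n2 'd': a→11 e→3
  n3 'de': e→4  ←P7
  n4 'dee': a→5
  n5 'deea': e→6
  n6 'deeae': ·  ←P1
  n7 'c': c→8
  n8 'cc': c→9
  n9 'ccc': e→10
  n10 'ccce': ·  ←P2
  n11 'da': d→12  ←P5
  n12 'dad': e→13
  n13 'dade': d→14
  n14 'daded': ·  ←P3
  n15 'b': b→16 d→19
  n16 'bb': d→17
  n17 'bbd': b→18
  n18 'bbdb': ·  ←P4
  n19 'bd': e→20
  n20 'bde': ·  ←P6

Failure links (BFS by depth):
  n1('a'): parent n0 fail=0; on 'a' 0 → fail=0;  out {0}∪∅={0}
  n2('d'): parent n0 fail=0; on 'd' 0 → fail=0;  out ∅∪∅=∅
  n7('c'): parent n0 fail=0; on 'c' 0 → fail=0;  out ∅∪∅=∅
  n15('b'): parent n0 fail=0; on 'b' 0 → fail=0;  out ∅∪∅=∅
  n3('de'): parent n2 fail=0; on 'e' 0 → fail=0;  out {7}∪∅={7}
  n8('cc'): parent n7 fail=0; on 'c' 0 → fail=7;  out ∅∪∅=∅
  n11('da'): parent n2 fail=0; on 'a' 0 → fail=1;  out {5}∪{0}={0,5}
  n16('bb'): parent n15 fail=0; on 'b' 0 → fail=15;  out ∅∪∅=∅
  n19('bd'): parent n15 fail=0; on 'd' 0 → fail=2;  out ∅∪∅=∅
  n4('dee'): parent n3 fail=0; on 'e' 0 → fail=0;  out ∅∪∅=∅
  n9('ccc'): parent n8 fail=7; on 'c' 7 → fail=8;  out ∅∪∅=∅
  n12('dad'): parent n11 fail=1; on 'd' 1→0 → fail=2;  out ∅∪∅=∅
  n17('bbd'): parent n16 fail=15; on 'd' 15 → fail=19;  out ∅∪∅=∅
  n20('bde'): parent n19 fail=2; on 'e' 2 → fail=3;  out {6}∪{7}={6,7}
  n5('deea'): parent n4 fail=0; on 'a' 0 → fail=1;  out ∅∪{0}={0}
  n10('ccce'): parent n9 fail=8; on 'e' 8→7→0 → fail=0;  out {2}∪∅={2}
  n13('dade'): parent n12 fail=2; on 'e' 2 → fail=3;  out ∅∪{7}={7}
  n18('bbdb'): parent n17 fail=19; on 'b' 19→2→0 → fail=15;  out {4}∪∅={4}
  n6('deeae'): parent n5 fail=1; on 'e' 1→0 → fail=0;  out {1}∪∅={1}
  n14('daded'): parent n13 fail=3; on 'd' 3→0 → fail=2;  out {3}∪∅={3}

Text stream:
i=0 'd': node 0→2
i=1 'e': node 2→3  → match P7@[0:1]
i=2 'd': node 3→2 (fail-walked)
i=3 'a': node 2→11  → match P0@[3:3],P5@[2:3]
i=4 'b': node 11→15 (fail-walked)
i=5 'b': node 15→16
i=6 'd': node 16→17
i=7 'b': node 17→18  → match P4@[4:7]
i=8 'a': node 18→1 (fail-walked)  → match P0@[8:8]
i=9 'd': node 1→2 (fail-walked)
i=10 'd': node 2→2 (fail-walked)
i=11 'c': node 2→7 (fail-walked)
i=12 'a': node 7→1 (fail-walked)  → match P0@[12:12]
i=13 'd': node 1→2 (fail-walked)
i=14 'a': node 2→11  → match P0@[14:14],P5@[13:14]
i=15 'd': node 11→12
i=16 'a': node 12→11 (fail-walked)  → match P0@[16:16],P5@[15:16]
i=17 'e': node 11→0 (fail-walked)
i=18 'b': node 0→15
i=19 'b': node 15→16
i=20 'd': node 16→17
i=21 'b': node 17→18  → match P4@[18:21]
i=22 'a': node 18→1 (fail-walked)  → match P0@[22:22]
i=23 'c': node 1→7 (fail-walked)
i=24 'c': node 7→8
i=25 'c': node 8→9
i=26 'e': node 9→10  → match P2@[23:26]
i=27 'b': node 10→15 (fail-walked)
i=28 'd': node 15→19
i=29 'e': node 19→20  → match P6@[27:29],P7@[28:29]
i=30 'e': node 20→4 (fail-walked)
i=31 'a': node 4→5  → match P0@[31:31]
i=32 'a': node 5→1 (fail-walked)  → match P0@[32:32]
i=33 'c': node 1→7 (fail-walked)
i=34 'c': node 7→8
i=35 'b': node 8→15 (fail-walked)
i=36 'a': node 15→1 (fail-walked)  → match P0@[36:36]
i=37 'b': node 1→15 (fail-walked)
i=38 'b': node 15→16
i=39 'd': node 16→17
i=40 'b': node 17→18  → match P4@[37:40]
i=41 'd': node 18→19 (fail-walked)
i=42 'a': node 19→11 (fail-walked)  → match P0@[42:42],P5@[41:42]
i=43 'c': node 11→7 (fail-walked)
i=44 'c': node 7→8
i=45 'c': node 8→9
i=46 'e': node 9→10  → match P2@[43:46]
i=47 'b': node 10→15 (fail-walked)
i=48 'b': node 15→16
i=49 'd': node 16→17
i=50 'b': node 17→18  → match P4@[47:50]
i=51 'a': node 18→1 (fail-walked)  → match P0@[51:51]
i=52 'b': node 1→15 (fail-walked)
i=53 'd': node 15→19
i=54 'e': node 19→20  → match P6@[52:54],P7@[53:54]
i=55 'd': node 20→2 (fail-walked)
i=56 'a': node 2→11  → match P0@[56:56],P5@[55:56]
i=57 'b': node 11→15 (fail-walked)
i=58 'd': node 15→19
i=59 'e': node 19→20  → match P6@[57:59],P7@[58:59]
i=60 'e': node 20→4 (fail-walked)
i=61 'a': node 4→5  → match P0@[61:61]
i=62 'e': node 5→6  → match P1@[58:62]
i=63 'c': node 6→7 (fail-walked)
i=64 'c': node 7→8
i=65 'c': node 8→9
i=66 'd': node 9→2 (fail-walked)
i=67 'e': node 2→3  → match P7@[66:67]
i=68 'e': node 3→4
i=69 'a': node 4→5  → match P0@[69:69]
i=70 'e': node 5→6  → match P1@[66:70]
i=71 'c': node 6→7 (fail-walked)
i=72 'a': node 7→1 (fail-walked)  → match P0@[72:72]
i=73 'a': node 1→1 (fail-walked)  → match P0@[73:73]
i=74 'a': node 1→1 (fail-walked)  → match P0@[74:74]
i=75 'b': node 1→15 (fail-walked)

All matches (sorted): [[1,7],[3,0],[3,5],[7,4],[8,0],[12,0],[14,0],[14,5],[16,0],[16,5],[21,4],[22,0],[26,2],[29,6],[29,7],[31,0],[32,0],[36,0],[40,4],[42,0],[42,5],[46,2],[50,4],[51,0],[54,6],[54,7],[56,0],[56,5],[59,6],[59,7],[61,0],[62,1],[67,7],[69,0],[70,1],[72,0],[73,0],[74,0]]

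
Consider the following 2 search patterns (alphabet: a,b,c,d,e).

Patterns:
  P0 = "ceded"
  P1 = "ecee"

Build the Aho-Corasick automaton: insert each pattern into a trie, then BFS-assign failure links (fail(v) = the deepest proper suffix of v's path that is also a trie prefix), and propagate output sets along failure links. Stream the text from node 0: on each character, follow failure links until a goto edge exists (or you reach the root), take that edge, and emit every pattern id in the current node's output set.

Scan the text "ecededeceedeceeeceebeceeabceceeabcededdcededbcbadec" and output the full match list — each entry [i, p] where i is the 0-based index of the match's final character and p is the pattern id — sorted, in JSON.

Construct AC machine:
Trie nodes:
  n0 'ε': c→1 e→6
  n1 'c': e→2
  n2 'ce': d→3
  n3 'ced': e→4
  n4 'cede': d→5
  n5 'ceded': ·  ←P0
  n6 'e': c→7
  n7 'ec': e→8
  n8 'ece': e→9
  n9 'ecee': ·  ←P1

Failure links (BFS by depth):
  fail(1) 'c': from fail(0)=0 chase 'c': 0 ⇒ 0;  out=∅∪out(0)=∅
  fail(6) 'e': from fail(0)=0 chase 'e': 0 ⇒ 0;  out=∅∪out(0)=∅
  fail(2) 'ce': from fail(1)=0 chase 'e': 0 ⇒ 6;  out=∅∪out(6)=∅
  fail(7) 'ec': from fail(6)=0 chase 'c': 0 ⇒ 1;  out=∅∪out(1)=∅
  fail(3) 'ced': from fail(2)=6 chase 'd': 6→0 ⇒ 0;  out=∅∪out(0)=∅
  fail(8) 'ece': from fail(7)=1 chase 'e': 1 ⇒ 2;  out=∅∪out(2)=∅
  fail(4) 'cede': from fail(3)=0 chase 'e': 0 ⇒ 6;  out=∅∪out(6)=∅
  fail(9) 'ecee': from fail(8)=2 chase 'e': 2→6→0 ⇒ 6;  out={1}∪out(6)={1}
  fail(5) 'ceded': from fail(4)=6 chase 'd': 6→0 ⇒ 0;  out={0}∪out(0)={0}

Run:
[0] read 'e'  n0⇒n6
[1] read 'c'  n6⇒n7
[2] read 'e'  n7⇒n8
[3] read 'd'  n8⇒n3 (via fail)
[4] read 'e'  n3⇒n4
[5] read 'd'  n4⇒n5  → match P0@[1:5]
[6] read 'e'  n5⇒n6 (via fail)
[7] read 'c'  n6⇒n7
[8] read 'e'  n7⇒n8
[9] read 'e'  n8⇒n9  → match P1@[6:9]
[10] read 'd'  n9⇒n0 (via fail)
[11] read 'e'  n0⇒n6
[12] read 'c'  n6⇒n7
[13] read 'e'  n7⇒n8
[14] read 'e'  n8⇒n9  → match P1@[11:14]
[15] read 'e'  n9⇒n6 (via fail)
[16] read 'c'  n6⇒n7
[17] read 'e'  n7⇒n8
[18] read 'e'  n8⇒n9  → match P1@[15:18]
[19] read 'b'  n9⇒n0 (via fail)
[20] read 'e'  n0⇒n6
[21] read 'c'  n6⇒n7
[22] read 'e'  n7⇒n8
[23] read 'e'  n8⇒n9  → match P1@[20:23]
[24] read 'a'  n9⇒n0 (via fail)
[25] read 'b'  n0⇒n0
[26] read 'c'  n0⇒n1
[27] read 'e'  n1⇒n2
[28] read 'c'  n2⇒n7 (via fail)
[29] read 'e'  n7⇒n8
[30] read 'e'  n8⇒n9  → match P1@[27:30]
[31] read 'a'  n9⇒n0 (via fail)
[32] read 'b'  n0⇒n0
[33] read 'c'  n0⇒n1
[34] read 'e'  n1⇒n2
[35] read 'd'  n2⇒n3
[36] read 'e'  n3⇒n4
[37] read 'd'  n4⇒n5  → match P0@[33:37]
[38] read 'd'  n5⇒n0 (via fail)
[39] read 'c'  n0⇒n1
[40] read 'e'  n1⇒n2
[41] read 'd'  n2⇒n3
[42] read 'e'  n3⇒n4
[43] read 'd'  n4⇒n5  → match P0@[39:43]
[44] read 'b'  n5⇒n0 (via fail)
[45] read 'c'  n0⇒n1
[46] read 'b'  n1⇒n0 (via fail)
[47] read 'a'  n0⇒n0
[48] read 'd'  n0⇒n0
[49] read 'e'  n0⇒n6
[50] read 'c'  n6⇒n7

Result: [[5,0],[9,1],[14,1],[18,1],[23,1],[30,1],[37,0],[43,0]]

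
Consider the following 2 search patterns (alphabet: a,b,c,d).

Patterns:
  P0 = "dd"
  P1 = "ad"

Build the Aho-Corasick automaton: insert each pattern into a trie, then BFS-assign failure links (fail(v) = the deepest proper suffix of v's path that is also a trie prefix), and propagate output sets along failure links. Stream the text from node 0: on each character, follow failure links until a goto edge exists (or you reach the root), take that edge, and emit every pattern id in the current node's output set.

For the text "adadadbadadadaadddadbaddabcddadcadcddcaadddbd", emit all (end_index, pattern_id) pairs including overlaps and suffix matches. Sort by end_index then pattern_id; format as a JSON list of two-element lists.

Build:
Trie (insert patterns):
  n0 'ε': a→3 d→1
  n1 'd': d→2
  n2 'dd': ·  ←P0
  n3 'a': d→4
  n4 'ad': ·  ←P1

Failure links (BFS by depth):
  fail(1) 'd': from fail(0)=0 chase 'd': 0 ⇒ 0;  out=∅∪out(0)=∅
  fail(3) 'a': from fail(0)=0 chase 'a': 0 ⇒ 0;  out=∅∪out(0)=∅
  fail(2) 'dd': from fail(1)=0 chase 'd': 0 ⇒ 1;  out={0}∪out(1)={0}
  fail(4) 'ad': from fail(3)=0 chase 'd': 0 ⇒ 1;  out={1}∪out(1)={1}

Scan:
[0] read 'a'  n0⇒n3
[1] read 'd'  n3⇒n4  → match P1@[0:1]
[2] read 'a'  n4⇒n3 ·f
[3] read 'd'  n3⇒n4  → match P1@[2:3]
[4] read 'a'  n4⇒n3 ·f
[5] read 'd'  n3⇒n4  → match P1@[4:5]
[6] read 'b'  n4⇒n0 ·f
[7] read 'a'  n0⇒n3
[8] read 'd'  n3⇒n4  → match P1@[7:8]
[9] read 'a'  n4⇒n3 ·f
[10] read 'd'  n3⇒n4  → match P1@[9:10]
[11] read 'a'  n4⇒n3 ·f
[12] read 'd'  n3⇒n4  → match P1@[11:12]
[13] read 'a'  n4⇒n3 ·f
[14] read 'a'  n3⇒n3 ·f
[15] read 'd'  n3⇒n4  → match P1@[14:15]
[16] read 'd'  n4⇒n2 ·f  → match P0@[15:16]
[17] read 'd'  n2⇒n2 ·f  → match P0@[16:17]
[18] read 'a'  n2⇒n3 ·f
[19] read 'd'  n3⇒n4  → match P1@[18:19]
[20] read 'b'  n4⇒n0 ·f
[21] read 'a'  n0⇒n3
[22] read 'd'  n3⇒n4  → match P1@[21:22]
[23] read 'd'  n4⇒n2 ·f  → match P0@[22:23]
[24] read 'a'  n2⇒n3 ·f
[25] read 'b'  n3⇒n0 ·f
[26] read 'c'  n0⇒n0
[27] read 'd'  n0⇒n1
[28] read 'd'  n1⇒n2  → match P0@[27:28]
[29] read 'a'  n2⇒n3 ·f
[30] read 'd'  n3⇒n4  → match P1@[29:30]
[31] read 'c'  n4⇒n0 ·f
[32] read 'a'  n0⇒n3
[33] read 'd'  n3⇒n4  → match P1@[32:33]
[34] read 'c'  n4⇒n0 ·f
[35] read 'd'  n0⇒n1
[36] read 'd'  n1⇒n2  → match P0@[35:36]
[37] read 'c'  n2⇒n0 ·f
[38] read 'a'  n0⇒n3
[39] read 'a'  n3⇒n3 ·f
[40] read 'd'  n3⇒n4  → match P1@[39:40]
[41] read 'd'  n4⇒n2 ·f  → match P0@[40:41]
[42] read 'd'  n2⇒n2 ·f  → match P0@[41:42]
[43] read 'b'  n2⇒n0 ·f
[44] read 'd'  n0⇒n1

Result: [[1,1],[3,1],[5,1],[8,1],[10,1],[12,1],[15,1],[16,0],[17,0],[19,1],[22,1],[23,0],[28,0],[30,1],[33,1],[36,0],[40,1],[41,0],[42,0]]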